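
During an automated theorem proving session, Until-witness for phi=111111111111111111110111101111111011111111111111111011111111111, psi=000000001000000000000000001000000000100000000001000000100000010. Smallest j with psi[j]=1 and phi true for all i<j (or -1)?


(phi U psi) at 0: need smallest j with psi[j]=1 and phi[i]=1 for all i in [0,j).
Scan from step 0:
  step 0: phi=1, psi=0 -> continue
  step 1: phi=1, psi=0 -> continue
  step 2: phi=1, psi=0 -> continue
  step 3: phi=1, psi=0 -> continue
  step 8: psi=1 and phi held for [0,8) -> witness found
Witness step = 8

8


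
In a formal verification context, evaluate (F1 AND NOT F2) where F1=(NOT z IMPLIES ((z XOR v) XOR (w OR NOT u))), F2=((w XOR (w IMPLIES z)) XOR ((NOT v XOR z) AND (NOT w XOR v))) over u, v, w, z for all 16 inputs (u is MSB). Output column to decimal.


F1 = (NOT z IMPLIES ((z XOR v) XOR (w OR NOT u)))
F2 = ((w XOR (w IMPLIES z)) XOR ((NOT v XOR z) AND (NOT w XOR v)))
Counterexample to F1=>F2 is where F1=1 and F2=0.
Evaluate each row (bits = u,v,w,z, MSB first):
  row 0 [0000]: F1=1 F2=0 -> F1&~F2 -> 1
  row 1 [0001]: F1=1 F2=1 -> F1&~F2 -> 0
  row 2 [0010]: F1=1 F2=1 -> F1&~F2 -> 0
  row 3 [0011]: F1=1 F2=0 -> F1&~F2 -> 1
  row 4 [0100]: F1=0 F2=1 -> F1&~F2 -> 0
  row 5 [0101]: F1=1 F2=1 -> F1&~F2 -> 0
  row 6 [0110]: F1=0 F2=1 -> F1&~F2 -> 0
  row 7 [0111]: F1=1 F2=1 -> F1&~F2 -> 0
  row 8 [1000]: F1=0 F2=0 -> F1&~F2 -> 0
  row 9 [1001]: F1=1 F2=1 -> F1&~F2 -> 0
  row 10 [1010]: F1=1 F2=1 -> F1&~F2 -> 0
  row 11 [1011]: F1=1 F2=0 -> F1&~F2 -> 1
  row 12 [1100]: F1=1 F2=1 -> F1&~F2 -> 0
  row 13 [1101]: F1=1 F2=1 -> F1&~F2 -> 0
  row 14 [1110]: F1=0 F2=1 -> F1&~F2 -> 0
  row 15 [1111]: F1=1 F2=1 -> F1&~F2 -> 0
Full result column, 4 rows per line (u,v fixed per line; w,z runs 00..11 left to right):
  rows 0-3 [u,v=00]: 1001  = hex 9
  rows 4-7 [u,v=01]: 0000  = hex 0
  rows 8-11 [u,v=10]: 0001  = hex 1
  rows 12-15 [u,v=11]: 0000  = hex 0
Counterexample vector (row 0 .. row 15) = 1001000000010000
Output column grouped in 4s = 1001 0000 0001 0000 = 0x9010
Convert to decimal digit by digit (value = value*16 + digit):
  9 -> 9
  9*16 + 0 = 144
  144*16 + 1 = 2305
  2305*16 + 0 = 36880
Decimal = 36880

36880


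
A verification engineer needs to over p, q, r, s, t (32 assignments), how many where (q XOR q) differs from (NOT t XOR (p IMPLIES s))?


F1 = (q XOR q)
F2 = (NOT t XOR (p IMPLIES s))
Evaluate both on each of 32 rows (bits = p,q,r,s,t):
  row 0 [00000]: F1=0 F2=0 -> 0
  row 1 [00001]: F1=0 F2=1 (differ) -> 1
  row 2 [00010]: F1=0 F2=0 -> 0
  row 3 [00011]: F1=0 F2=1 (differ) -> 1
  row 4 [00100]: F1=0 F2=0 -> 0
  row 5 [00101]: F1=0 F2=1 (differ) -> 1
  row 6 [00110]: F1=0 F2=0 -> 0
  row 7 [00111]: F1=0 F2=1 (differ) -> 1
  row 8 [01000]: F1=0 F2=0 -> 0
  row 9 [01001]: F1=0 F2=1 (differ) -> 1
  row 10 [01010]: F1=0 F2=0 -> 0
  row 11 [01011]: F1=0 F2=1 (differ) -> 1
  row 12 [01100]: F1=0 F2=0 -> 0
  row 13 [01101]: F1=0 F2=1 (differ) -> 1
  row 14 [01110]: F1=0 F2=0 -> 0
  row 15 [01111]: F1=0 F2=1 (differ) -> 1
  row 16 [10000]: F1=0 F2=1 (differ) -> 1
  row 17 [10001]: F1=0 F2=0 -> 0
  row 18 [10010]: F1=0 F2=0 -> 0
  row 19 [10011]: F1=0 F2=1 (differ) -> 1
  row 20 [10100]: F1=0 F2=1 (differ) -> 1
  row 21 [10101]: F1=0 F2=0 -> 0
  row 22 [10110]: F1=0 F2=0 -> 0
  row 23 [10111]: F1=0 F2=1 (differ) -> 1
  row 24 [11000]: F1=0 F2=1 (differ) -> 1
  row 25 [11001]: F1=0 F2=0 -> 0
  row 26 [11010]: F1=0 F2=0 -> 0
  row 27 [11011]: F1=0 F2=1 (differ) -> 1
  row 28 [11100]: F1=0 F2=1 (differ) -> 1
  row 29 [11101]: F1=0 F2=0 -> 0
  row 30 [11110]: F1=0 F2=0 -> 0
  row 31 [11111]: F1=0 F2=1 (differ) -> 1
Full result column, 8 rows per line (p,q fixed per line; r,s,t runs 000..111 left to right):
  rows 0-7 [p,q=00]: 01010101  (ones: 4)
  rows 8-15 [p,q=01]: 01010101  (ones: 4)
  rows 16-23 [p,q=10]: 10011001  (ones: 4)
  rows 24-31 [p,q=11]: 10011001  (ones: 4)
Disagreements = 4+4+4+4 = 16

16


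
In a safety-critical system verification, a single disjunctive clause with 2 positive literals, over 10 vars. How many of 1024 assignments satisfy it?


Step 1: Total=2^10=1024
Step 2: Unsat when all 2 false: 2^8=256
Step 3: Sat=1024-256=768

768


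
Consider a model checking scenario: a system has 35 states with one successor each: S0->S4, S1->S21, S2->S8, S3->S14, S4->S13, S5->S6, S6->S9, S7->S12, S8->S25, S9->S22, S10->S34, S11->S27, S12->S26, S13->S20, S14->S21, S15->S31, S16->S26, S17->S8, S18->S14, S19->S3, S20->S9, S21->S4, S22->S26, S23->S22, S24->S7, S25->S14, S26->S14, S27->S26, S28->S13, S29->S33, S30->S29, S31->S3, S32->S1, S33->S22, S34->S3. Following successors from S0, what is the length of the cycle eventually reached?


Trace from S0 until a state repeats:
  S0 -> S4 -> S13 -> S20 -> S9 -> S22 -> S26 -> S14 -> S21 -> S4
S4 first seen at step 1, revisited at step 9.
Cycle length = 9 - 1 = 8

8


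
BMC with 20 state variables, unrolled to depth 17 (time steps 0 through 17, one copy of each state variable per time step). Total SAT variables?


BMC unrolls to depth k, creating one copy of each state var for steps 0..k.
Step count = 17 + 1 = 18 (steps 0 through 17)
Vars per step = 20
Total = 20 * 18 = 360

360


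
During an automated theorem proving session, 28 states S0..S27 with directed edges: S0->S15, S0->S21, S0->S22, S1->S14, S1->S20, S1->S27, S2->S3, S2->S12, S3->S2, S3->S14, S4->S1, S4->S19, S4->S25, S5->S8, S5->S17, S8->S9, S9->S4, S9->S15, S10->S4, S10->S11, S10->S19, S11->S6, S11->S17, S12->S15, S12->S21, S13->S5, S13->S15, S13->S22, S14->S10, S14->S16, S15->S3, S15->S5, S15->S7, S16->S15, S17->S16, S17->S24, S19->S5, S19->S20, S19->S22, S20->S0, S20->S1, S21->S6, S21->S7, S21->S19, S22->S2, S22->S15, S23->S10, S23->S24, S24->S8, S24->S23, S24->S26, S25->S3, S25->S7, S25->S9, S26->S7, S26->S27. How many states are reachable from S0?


BFS from S0:
  layer 0: {S0}
  layer 1: {S15, S21, S22}
  layer 2: {S2, S3, S5, S6, S7, S19}
  layer 3: {S8, S12, S14, S17, S20}
  layer 4: {S1, S9, S10, S16, S24}
  layer 5: {S4, S11, S23, S26, S27}
  layer 6: {S25}
Reachable set: {S0, S1, S2, S3, S4, S5, S6, S7, S8, S9, S10, S11, S12, S14, S15, S16, S17, S19, S20, S21, S22, S23, S24, S25, S26, S27}
Count = 26

26


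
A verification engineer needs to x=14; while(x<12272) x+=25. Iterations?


Step 1: x goes from 14 toward 12272 by 25; the body runs while x<12272, so iterations = ceil((bound-start)/step)
Step 2: Distance=12258
Step 3: ceil(12258/25)=491

491


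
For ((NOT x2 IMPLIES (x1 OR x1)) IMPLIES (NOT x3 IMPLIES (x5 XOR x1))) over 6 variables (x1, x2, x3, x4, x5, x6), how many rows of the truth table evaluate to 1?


Formula: ((NOT x2 IMPLIES (x1 OR x1)) IMPLIES (NOT x3 IMPLIES (x5 XOR x1))) over 6 vars (64 rows)
Evaluate each row (x1, x2, x3, x4, x5, x6 as bits, MSB first):
  row 0 [000000]: ((NOT 0 IMPLIES (0 OR 0)) IMPLIES (NOT 0 IMPLIES (0 XOR 0))) -> 1
  row 1 [000001]: ((NOT 0 IMPLIES (0 OR 0)) IMPLIES (NOT 0 IMPLIES (0 XOR 0))) -> 1
  row 2 [000010]: ((NOT 0 IMPLIES (0 OR 0)) IMPLIES (NOT 0 IMPLIES (1 XOR 0))) -> 1
  row 3 [000011]: ((NOT 0 IMPLIES (0 OR 0)) IMPLIES (NOT 0 IMPLIES (1 XOR 0))) -> 1
  row 4 [000100]: ((NOT 0 IMPLIES (0 OR 0)) IMPLIES (NOT 0 IMPLIES (0 XOR 0))) -> 1
  (every remaining row is evaluated the same way; all 64 results are listed next)
Full result column, 8 rows per line (x1,x2,x3 fixed per line; x4,x5,x6 runs 000..111 left to right):
  rows 0-7 [x1,x2,x3=000]: 11111111  (ones: 8)
  rows 8-15 [x1,x2,x3=001]: 11111111  (ones: 8)
  rows 16-23 [x1,x2,x3=010]: 00110011  (ones: 4)
  rows 24-31 [x1,x2,x3=011]: 11111111  (ones: 8)
  rows 32-39 [x1,x2,x3=100]: 11001100  (ones: 4)
  rows 40-47 [x1,x2,x3=101]: 11111111  (ones: 8)
  rows 48-55 [x1,x2,x3=110]: 11001100  (ones: 4)
  rows 56-63 [x1,x2,x3=111]: 11111111  (ones: 8)
Count of 1-rows = 8+8+4+8+4+8+4+8 = 52

52


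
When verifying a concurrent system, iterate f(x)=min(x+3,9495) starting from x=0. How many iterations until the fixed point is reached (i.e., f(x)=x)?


Step 1: x=0, cap=9495, increment=3
Step 2: x grows by 3 each step until capped at 9495; fixed point is x=9495
Step 3: iterations = ceil(9495/3) = 3165

3165


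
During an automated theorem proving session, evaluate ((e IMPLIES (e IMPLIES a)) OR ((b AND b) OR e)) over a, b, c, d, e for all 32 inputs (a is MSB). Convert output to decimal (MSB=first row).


Formula: ((e IMPLIES (e IMPLIES a)) OR ((b AND b) OR e)) over a, b, c, d, e (32 rows)
Evaluate each row (bits = a,b,c,d,e, MSB first):
  row 0 [00000]: ((0 IMPLIES (0 IMPLIES 0)) OR ((0 AND 0) OR 0)) -> 1
  row 1 [00001]: ((1 IMPLIES (1 IMPLIES 0)) OR ((0 AND 0) OR 1)) -> 1
  row 2 [00010]: ((0 IMPLIES (0 IMPLIES 0)) OR ((0 AND 0) OR 0)) -> 1
  row 3 [00011]: ((1 IMPLIES (1 IMPLIES 0)) OR ((0 AND 0) OR 1)) -> 1
  row 4 [00100]: ((0 IMPLIES (0 IMPLIES 0)) OR ((0 AND 0) OR 0)) -> 1
  row 5 [00101]: ((1 IMPLIES (1 IMPLIES 0)) OR ((0 AND 0) OR 1)) -> 1
  row 6 [00110]: ((0 IMPLIES (0 IMPLIES 0)) OR ((0 AND 0) OR 0)) -> 1
  row 7 [00111]: ((1 IMPLIES (1 IMPLIES 0)) OR ((0 AND 0) OR 1)) -> 1
  row 8 [01000]: ((0 IMPLIES (0 IMPLIES 0)) OR ((1 AND 1) OR 0)) -> 1
  row 9 [01001]: ((1 IMPLIES (1 IMPLIES 0)) OR ((1 AND 1) OR 1)) -> 1
  row 10 [01010]: ((0 IMPLIES (0 IMPLIES 0)) OR ((1 AND 1) OR 0)) -> 1
  row 11 [01011]: ((1 IMPLIES (1 IMPLIES 0)) OR ((1 AND 1) OR 1)) -> 1
  row 12 [01100]: ((0 IMPLIES (0 IMPLIES 0)) OR ((1 AND 1) OR 0)) -> 1
  row 13 [01101]: ((1 IMPLIES (1 IMPLIES 0)) OR ((1 AND 1) OR 1)) -> 1
  row 14 [01110]: ((0 IMPLIES (0 IMPLIES 0)) OR ((1 AND 1) OR 0)) -> 1
  row 15 [01111]: ((1 IMPLIES (1 IMPLIES 0)) OR ((1 AND 1) OR 1)) -> 1
  row 16 [10000]: ((0 IMPLIES (0 IMPLIES 1)) OR ((0 AND 0) OR 0)) -> 1
  row 17 [10001]: ((1 IMPLIES (1 IMPLIES 1)) OR ((0 AND 0) OR 1)) -> 1
  row 18 [10010]: ((0 IMPLIES (0 IMPLIES 1)) OR ((0 AND 0) OR 0)) -> 1
  row 19 [10011]: ((1 IMPLIES (1 IMPLIES 1)) OR ((0 AND 0) OR 1)) -> 1
  row 20 [10100]: ((0 IMPLIES (0 IMPLIES 1)) OR ((0 AND 0) OR 0)) -> 1
  row 21 [10101]: ((1 IMPLIES (1 IMPLIES 1)) OR ((0 AND 0) OR 1)) -> 1
  row 22 [10110]: ((0 IMPLIES (0 IMPLIES 1)) OR ((0 AND 0) OR 0)) -> 1
  row 23 [10111]: ((1 IMPLIES (1 IMPLIES 1)) OR ((0 AND 0) OR 1)) -> 1
  row 24 [11000]: ((0 IMPLIES (0 IMPLIES 1)) OR ((1 AND 1) OR 0)) -> 1
  row 25 [11001]: ((1 IMPLIES (1 IMPLIES 1)) OR ((1 AND 1) OR 1)) -> 1
  row 26 [11010]: ((0 IMPLIES (0 IMPLIES 1)) OR ((1 AND 1) OR 0)) -> 1
  row 27 [11011]: ((1 IMPLIES (1 IMPLIES 1)) OR ((1 AND 1) OR 1)) -> 1
  row 28 [11100]: ((0 IMPLIES (0 IMPLIES 1)) OR ((1 AND 1) OR 0)) -> 1
  row 29 [11101]: ((1 IMPLIES (1 IMPLIES 1)) OR ((1 AND 1) OR 1)) -> 1
  row 30 [11110]: ((0 IMPLIES (0 IMPLIES 1)) OR ((1 AND 1) OR 0)) -> 1
  row 31 [11111]: ((1 IMPLIES (1 IMPLIES 1)) OR ((1 AND 1) OR 1)) -> 1
Full result column, 4 rows per line (a,b,c fixed per line; d,e runs 00..11 left to right):
  rows 0-3 [a,b,c=000]: 1111  = hex F
  rows 4-7 [a,b,c=001]: 1111  = hex F
  rows 8-11 [a,b,c=010]: 1111  = hex F
  rows 12-15 [a,b,c=011]: 1111  = hex F
  rows 16-19 [a,b,c=100]: 1111  = hex F
  rows 20-23 [a,b,c=101]: 1111  = hex F
  rows 24-27 [a,b,c=110]: 1111  = hex F
  rows 28-31 [a,b,c=111]: 1111  = hex F
Output column (row 0 .. row 31) = 11111111111111111111111111111111
Output column grouped in 4s = 1111 1111 1111 1111 1111 1111 1111 1111 = 0xFFFFFFFF
Convert to decimal digit by digit (value = value*16 + digit):
  F -> 15
  15*16 + 15 (F) = 255
  255*16 + 15 (F) = 4095
  4095*16 + 15 (F) = 65535
  65535*16 + 15 (F) = 1048575
  1048575*16 + 15 (F) = 16777215
  16777215*16 + 15 (F) = 268435455
  268435455*16 + 15 (F) = 4294967295
Decimal = 4294967295

4294967295


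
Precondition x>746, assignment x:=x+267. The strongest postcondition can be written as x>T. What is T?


Formula: sp(P, x:=E) = exists old_x. (x = E[old_x/x]) AND P[old_x/x] (old_x is the value of x before the assignment; eliminate old_x by solving x = E[old_x/x] for old_x)
Step 1: Precondition P: x>746, i.e. old_x > 746
Step 2: Assignment gives x = old_x + 267, so old_x = x - 267
Step 3: Substitute into P: x - 267 > 746
Step 4: Simplify: x > 746+267 = 1013

1013


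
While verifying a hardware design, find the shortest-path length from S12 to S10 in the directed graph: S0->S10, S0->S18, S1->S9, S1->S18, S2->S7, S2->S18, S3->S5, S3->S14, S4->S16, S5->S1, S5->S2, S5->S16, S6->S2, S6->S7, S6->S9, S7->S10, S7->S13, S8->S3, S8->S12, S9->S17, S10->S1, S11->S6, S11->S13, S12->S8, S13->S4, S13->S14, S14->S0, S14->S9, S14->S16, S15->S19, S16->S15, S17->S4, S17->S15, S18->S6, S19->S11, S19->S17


BFS layer-by-layer from S12:
  dist 0: {S12}
  dist 1: {S8}
  dist 2: {S3}
  dist 3: {S5, S14}
  dist 4: {S0, S1, S2, S9, S16}
  dist 5: {S7, S10, S15, S17, S18}
  -> S10 reached at distance 5
Shortest path length = 5

5


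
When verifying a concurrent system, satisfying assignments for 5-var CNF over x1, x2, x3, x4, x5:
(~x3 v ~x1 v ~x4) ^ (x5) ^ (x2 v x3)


CNF with 3 clauses over 5 vars (32 assignments).
An assignment satisfies CNF iff every clause has >=1 true literal.
Check each row (bits = x1,x2,x3,x4,x5; clause T/F shown):
  row 0 [00000]: clauses=TFF -> 0
  row 1 [00001]: clauses=TTF -> 0
  row 2 [00010]: clauses=TFF -> 0
  row 3 [00011]: clauses=TTF -> 0
  row 4 [00100]: clauses=TFT -> 0
  row 5 [00101]: clauses=TTT -> 1
  row 6 [00110]: clauses=TFT -> 0
  row 7 [00111]: clauses=TTT -> 1
  row 8 [01000]: clauses=TFT -> 0
  row 9 [01001]: clauses=TTT -> 1
  row 10 [01010]: clauses=TFT -> 0
  row 11 [01011]: clauses=TTT -> 1
  row 12 [01100]: clauses=TFT -> 0
  row 13 [01101]: clauses=TTT -> 1
  row 14 [01110]: clauses=TFT -> 0
  row 15 [01111]: clauses=TTT -> 1
  row 16 [10000]: clauses=TFF -> 0
  row 17 [10001]: clauses=TTF -> 0
  row 18 [10010]: clauses=TFF -> 0
  row 19 [10011]: clauses=TTF -> 0
  row 20 [10100]: clauses=TFT -> 0
  row 21 [10101]: clauses=TTT -> 1
  row 22 [10110]: clauses=FFT -> 0
  row 23 [10111]: clauses=FTT -> 0
  row 24 [11000]: clauses=TFT -> 0
  row 25 [11001]: clauses=TTT -> 1
  row 26 [11010]: clauses=TFT -> 0
  row 27 [11011]: clauses=TTT -> 1
  row 28 [11100]: clauses=TFT -> 0
  row 29 [11101]: clauses=TTT -> 1
  row 30 [11110]: clauses=FFT -> 0
  row 31 [11111]: clauses=FTT -> 0
Full result column, 8 rows per line (x1,x2 fixed per line; x3,x4,x5 runs 000..111 left to right):
  rows 0-7 [x1,x2=00]: 00000101  (ones: 2)
  rows 8-15 [x1,x2=01]: 01010101  (ones: 4)
  rows 16-23 [x1,x2=10]: 00000100  (ones: 1)
  rows 24-31 [x1,x2=11]: 01010100  (ones: 3)
Satisfying assignments = 2+4+1+3 = 10

10


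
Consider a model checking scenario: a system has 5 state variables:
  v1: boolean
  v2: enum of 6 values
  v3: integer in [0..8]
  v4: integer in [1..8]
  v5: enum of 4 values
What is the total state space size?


State space = product of domain sizes of all variables.
Domain sizes:
  v1 (boolean): 2
  v2 (enum of 6 values): 6
  v3 (integer in [0..8]): 9
  v4 (integer in [1..8]): 8
  v5 (enum of 4 values): 4
Product = 2 * 6 * 9 * 8 * 4 = 3456

3456


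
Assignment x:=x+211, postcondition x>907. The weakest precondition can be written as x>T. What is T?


Formula: wp(x:=E, P) = P[E/x] (substitute E for x in postcondition)
Step 1: Postcondition: x>907
Step 2: Substitute x+211 for x: x+211>907
Step 3: Solve for x: x > 907-211 = 696

696


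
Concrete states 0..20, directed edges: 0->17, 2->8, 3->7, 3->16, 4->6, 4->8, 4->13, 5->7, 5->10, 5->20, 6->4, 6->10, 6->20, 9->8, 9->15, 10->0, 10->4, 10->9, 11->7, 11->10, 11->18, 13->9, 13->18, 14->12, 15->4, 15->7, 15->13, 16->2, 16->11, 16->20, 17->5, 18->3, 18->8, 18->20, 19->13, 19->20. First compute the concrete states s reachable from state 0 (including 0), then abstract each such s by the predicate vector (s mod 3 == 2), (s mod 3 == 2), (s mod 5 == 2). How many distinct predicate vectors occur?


BFS from 0:
Concrete reachable: {0, 2, 3, 4, 5, 6, 7, 8, 9, 10, 11, 13, 15, 16, 17, 18, 20}
Abstract via predicates (s mod 3 == 2), (s mod 3 == 2), (s mod 5 == 2):
  (0,0,0) <- {0, 3, 4, 6, 9, 10, 13, 15, 16, 18}
  (0,0,1) <- {7}
  (1,1,0) <- {5, 8, 11, 20}
  (1,1,1) <- {2, 17}
Distinct abstract states = 4

4


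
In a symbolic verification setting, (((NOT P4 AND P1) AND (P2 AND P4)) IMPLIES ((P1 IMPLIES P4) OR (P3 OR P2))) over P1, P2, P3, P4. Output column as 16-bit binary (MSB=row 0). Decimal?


Formula: (((NOT P4 AND P1) AND (P2 AND P4)) IMPLIES ((P1 IMPLIES P4) OR (P3 OR P2))) over P1, P2, P3, P4 (16 rows)
Evaluate each row (bits = P1,P2,P3,P4, MSB first):
  row 0 [0000]: (((NOT 0 AND 0) AND (0 AND 0)) IMPLIES ((0 IMPLIES 0) OR (0 OR 0))) -> 1
  row 1 [0001]: (((NOT 1 AND 0) AND (0 AND 1)) IMPLIES ((0 IMPLIES 1) OR (0 OR 0))) -> 1
  row 2 [0010]: (((NOT 0 AND 0) AND (0 AND 0)) IMPLIES ((0 IMPLIES 0) OR (1 OR 0))) -> 1
  row 3 [0011]: (((NOT 1 AND 0) AND (0 AND 1)) IMPLIES ((0 IMPLIES 1) OR (1 OR 0))) -> 1
  row 4 [0100]: (((NOT 0 AND 0) AND (1 AND 0)) IMPLIES ((0 IMPLIES 0) OR (0 OR 1))) -> 1
  row 5 [0101]: (((NOT 1 AND 0) AND (1 AND 1)) IMPLIES ((0 IMPLIES 1) OR (0 OR 1))) -> 1
  row 6 [0110]: (((NOT 0 AND 0) AND (1 AND 0)) IMPLIES ((0 IMPLIES 0) OR (1 OR 1))) -> 1
  row 7 [0111]: (((NOT 1 AND 0) AND (1 AND 1)) IMPLIES ((0 IMPLIES 1) OR (1 OR 1))) -> 1
  row 8 [1000]: (((NOT 0 AND 1) AND (0 AND 0)) IMPLIES ((1 IMPLIES 0) OR (0 OR 0))) -> 1
  row 9 [1001]: (((NOT 1 AND 1) AND (0 AND 1)) IMPLIES ((1 IMPLIES 1) OR (0 OR 0))) -> 1
  row 10 [1010]: (((NOT 0 AND 1) AND (0 AND 0)) IMPLIES ((1 IMPLIES 0) OR (1 OR 0))) -> 1
  row 11 [1011]: (((NOT 1 AND 1) AND (0 AND 1)) IMPLIES ((1 IMPLIES 1) OR (1 OR 0))) -> 1
  row 12 [1100]: (((NOT 0 AND 1) AND (1 AND 0)) IMPLIES ((1 IMPLIES 0) OR (0 OR 1))) -> 1
  row 13 [1101]: (((NOT 1 AND 1) AND (1 AND 1)) IMPLIES ((1 IMPLIES 1) OR (0 OR 1))) -> 1
  row 14 [1110]: (((NOT 0 AND 1) AND (1 AND 0)) IMPLIES ((1 IMPLIES 0) OR (1 OR 1))) -> 1
  row 15 [1111]: (((NOT 1 AND 1) AND (1 AND 1)) IMPLIES ((1 IMPLIES 1) OR (1 OR 1))) -> 1
Full result column, 4 rows per line (P1,P2 fixed per line; P3,P4 runs 00..11 left to right):
  rows 0-3 [P1,P2=00]: 1111  = hex F
  rows 4-7 [P1,P2=01]: 1111  = hex F
  rows 8-11 [P1,P2=10]: 1111  = hex F
  rows 12-15 [P1,P2=11]: 1111  = hex F
Output column (row 0 .. row 15) = 1111111111111111
Output column grouped in 4s = 1111 1111 1111 1111 = 0xFFFF
Convert to decimal digit by digit (value = value*16 + digit):
  F -> 15
  15*16 + 15 (F) = 255
  255*16 + 15 (F) = 4095
  4095*16 + 15 (F) = 65535
Decimal = 65535

65535


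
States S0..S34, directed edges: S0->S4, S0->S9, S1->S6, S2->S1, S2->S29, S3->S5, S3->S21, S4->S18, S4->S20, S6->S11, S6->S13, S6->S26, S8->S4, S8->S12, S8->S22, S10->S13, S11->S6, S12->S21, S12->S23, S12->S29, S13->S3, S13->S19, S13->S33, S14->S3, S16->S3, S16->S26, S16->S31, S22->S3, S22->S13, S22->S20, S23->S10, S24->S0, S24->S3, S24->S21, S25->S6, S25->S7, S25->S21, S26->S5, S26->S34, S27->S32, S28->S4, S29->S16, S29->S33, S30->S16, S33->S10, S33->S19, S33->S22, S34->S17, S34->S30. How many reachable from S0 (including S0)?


BFS from S0:
  layer 0: {S0}
  layer 1: {S4, S9}
  layer 2: {S18, S20}
Reachable set: {S0, S4, S9, S18, S20}
Count = 5

5


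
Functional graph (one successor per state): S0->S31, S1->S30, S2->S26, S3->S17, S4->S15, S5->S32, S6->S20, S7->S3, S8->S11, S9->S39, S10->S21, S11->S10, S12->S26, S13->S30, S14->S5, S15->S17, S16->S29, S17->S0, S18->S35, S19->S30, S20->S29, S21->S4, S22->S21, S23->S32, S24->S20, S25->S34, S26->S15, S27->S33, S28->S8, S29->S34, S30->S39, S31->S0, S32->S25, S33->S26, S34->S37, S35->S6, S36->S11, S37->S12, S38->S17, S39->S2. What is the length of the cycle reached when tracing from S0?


Trace from S0 until a state repeats:
  S0 -> S31 -> S0
S0 first seen at step 0, revisited at step 2.
Cycle length = 2 - 0 = 2

2


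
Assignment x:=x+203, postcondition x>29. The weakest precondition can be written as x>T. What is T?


Formula: wp(x:=E, P) = P[E/x] (substitute E for x in postcondition)
Step 1: Postcondition: x>29
Step 2: Substitute x+203 for x: x+203>29
Step 3: Solve for x: x > 29-203 = -174

-174


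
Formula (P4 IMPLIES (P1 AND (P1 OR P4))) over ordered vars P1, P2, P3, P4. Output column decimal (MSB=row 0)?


Formula: (P4 IMPLIES (P1 AND (P1 OR P4))) over P1, P2, P3, P4 (16 rows)
Evaluate each row (bits = P1,P2,P3,P4, MSB first):
  row 0 [0000]: (0 IMPLIES (0 AND (0 OR 0))) -> 1
  row 1 [0001]: (1 IMPLIES (0 AND (0 OR 1))) -> 0
  row 2 [0010]: (0 IMPLIES (0 AND (0 OR 0))) -> 1
  row 3 [0011]: (1 IMPLIES (0 AND (0 OR 1))) -> 0
  row 4 [0100]: (0 IMPLIES (0 AND (0 OR 0))) -> 1
  row 5 [0101]: (1 IMPLIES (0 AND (0 OR 1))) -> 0
  row 6 [0110]: (0 IMPLIES (0 AND (0 OR 0))) -> 1
  row 7 [0111]: (1 IMPLIES (0 AND (0 OR 1))) -> 0
  row 8 [1000]: (0 IMPLIES (1 AND (1 OR 0))) -> 1
  row 9 [1001]: (1 IMPLIES (1 AND (1 OR 1))) -> 1
  row 10 [1010]: (0 IMPLIES (1 AND (1 OR 0))) -> 1
  row 11 [1011]: (1 IMPLIES (1 AND (1 OR 1))) -> 1
  row 12 [1100]: (0 IMPLIES (1 AND (1 OR 0))) -> 1
  row 13 [1101]: (1 IMPLIES (1 AND (1 OR 1))) -> 1
  row 14 [1110]: (0 IMPLIES (1 AND (1 OR 0))) -> 1
  row 15 [1111]: (1 IMPLIES (1 AND (1 OR 1))) -> 1
Full result column, 4 rows per line (P1,P2 fixed per line; P3,P4 runs 00..11 left to right):
  rows 0-3 [P1,P2=00]: 1010  = hex A
  rows 4-7 [P1,P2=01]: 1010  = hex A
  rows 8-11 [P1,P2=10]: 1111  = hex F
  rows 12-15 [P1,P2=11]: 1111  = hex F
Output column (row 0 .. row 15) = 1010101011111111
Output column grouped in 4s = 1010 1010 1111 1111 = 0xAAFF
Convert to decimal digit by digit (value = value*16 + digit):
  A -> 10
  10*16 + 10 (A) = 170
  170*16 + 15 (F) = 2735
  2735*16 + 15 (F) = 43775
Decimal = 43775

43775


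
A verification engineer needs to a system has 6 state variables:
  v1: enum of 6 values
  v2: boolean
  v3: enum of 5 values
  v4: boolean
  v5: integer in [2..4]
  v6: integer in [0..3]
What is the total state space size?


State space = product of domain sizes of all variables.
Domain sizes:
  v1 (enum of 6 values): 6
  v2 (boolean): 2
  v3 (enum of 5 values): 5
  v4 (boolean): 2
  v5 (integer in [2..4]): 3
  v6 (integer in [0..3]): 4
Product = 6 * 2 * 5 * 2 * 3 * 4 = 1440

1440


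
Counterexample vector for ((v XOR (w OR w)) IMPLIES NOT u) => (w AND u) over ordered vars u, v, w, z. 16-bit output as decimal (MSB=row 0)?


F1 = ((v XOR (w OR w)) IMPLIES NOT u)
F2 = (w AND u)
Counterexample to F1=>F2 is where F1=1 and F2=0.
Evaluate each row (bits = u,v,w,z, MSB first):
  row 0 [0000]: F1=1 F2=0 -> F1&~F2 -> 1
  row 1 [0001]: F1=1 F2=0 -> F1&~F2 -> 1
  row 2 [0010]: F1=1 F2=0 -> F1&~F2 -> 1
  row 3 [0011]: F1=1 F2=0 -> F1&~F2 -> 1
  row 4 [0100]: F1=1 F2=0 -> F1&~F2 -> 1
  row 5 [0101]: F1=1 F2=0 -> F1&~F2 -> 1
  row 6 [0110]: F1=1 F2=0 -> F1&~F2 -> 1
  row 7 [0111]: F1=1 F2=0 -> F1&~F2 -> 1
  row 8 [1000]: F1=1 F2=0 -> F1&~F2 -> 1
  row 9 [1001]: F1=1 F2=0 -> F1&~F2 -> 1
  row 10 [1010]: F1=0 F2=1 -> F1&~F2 -> 0
  row 11 [1011]: F1=0 F2=1 -> F1&~F2 -> 0
  row 12 [1100]: F1=0 F2=0 -> F1&~F2 -> 0
  row 13 [1101]: F1=0 F2=0 -> F1&~F2 -> 0
  row 14 [1110]: F1=1 F2=1 -> F1&~F2 -> 0
  row 15 [1111]: F1=1 F2=1 -> F1&~F2 -> 0
Full result column, 4 rows per line (u,v fixed per line; w,z runs 00..11 left to right):
  rows 0-3 [u,v=00]: 1111  = hex F
  rows 4-7 [u,v=01]: 1111  = hex F
  rows 8-11 [u,v=10]: 1100  = hex C
  rows 12-15 [u,v=11]: 0000  = hex 0
Counterexample vector (row 0 .. row 15) = 1111111111000000
Output column grouped in 4s = 1111 1111 1100 0000 = 0xFFC0
Convert to decimal digit by digit (value = value*16 + digit):
  F -> 15
  15*16 + 15 (F) = 255
  255*16 + 12 (C) = 4092
  4092*16 + 0 = 65472
Decimal = 65472

65472


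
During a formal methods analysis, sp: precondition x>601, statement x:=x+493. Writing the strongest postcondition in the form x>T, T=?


Formula: sp(P, x:=E) = exists old_x. (x = E[old_x/x]) AND P[old_x/x] (old_x is the value of x before the assignment; eliminate old_x by solving x = E[old_x/x] for old_x)
Step 1: Precondition P: x>601, i.e. old_x > 601
Step 2: Assignment gives x = old_x + 493, so old_x = x - 493
Step 3: Substitute into P: x - 493 > 601
Step 4: Simplify: x > 601+493 = 1094

1094


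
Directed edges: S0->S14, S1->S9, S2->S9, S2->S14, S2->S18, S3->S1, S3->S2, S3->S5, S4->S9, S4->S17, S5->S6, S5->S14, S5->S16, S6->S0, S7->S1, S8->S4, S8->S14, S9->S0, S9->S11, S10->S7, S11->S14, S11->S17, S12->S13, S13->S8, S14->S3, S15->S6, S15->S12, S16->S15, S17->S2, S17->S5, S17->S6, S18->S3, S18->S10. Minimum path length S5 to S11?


BFS layer-by-layer from S5:
  dist 0: {S5}
  dist 1: {S6, S14, S16}
  dist 2: {S0, S3, S15}
  dist 3: {S1, S2, S12}
  dist 4: {S9, S13, S18}
  dist 5: {S8, S10, S11}
  -> S11 reached at distance 5
Shortest path length = 5

5


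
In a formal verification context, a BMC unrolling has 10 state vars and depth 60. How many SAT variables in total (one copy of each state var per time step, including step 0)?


BMC unrolls to depth k, creating one copy of each state var for steps 0..k.
Step count = 60 + 1 = 61 (steps 0 through 60)
Vars per step = 10
Total = 10 * 61 = 610

610


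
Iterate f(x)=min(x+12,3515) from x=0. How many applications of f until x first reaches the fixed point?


Step 1: x=0, cap=3515, increment=12
Step 2: x grows by 12 each step until capped at 3515; fixed point is x=3515
Step 3: iterations = ceil(3515/12) = 293

293


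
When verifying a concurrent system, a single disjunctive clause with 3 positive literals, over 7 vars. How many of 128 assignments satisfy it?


Step 1: Total=2^7=128
Step 2: Unsat when all 3 false: 2^4=16
Step 3: Sat=128-16=112

112


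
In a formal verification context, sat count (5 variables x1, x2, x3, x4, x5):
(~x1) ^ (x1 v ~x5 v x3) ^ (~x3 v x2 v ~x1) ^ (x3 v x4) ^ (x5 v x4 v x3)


CNF with 5 clauses over 5 vars (32 assignments).
An assignment satisfies CNF iff every clause has >=1 true literal.
Check each row (bits = x1,x2,x3,x4,x5; clause T/F shown):
  row 0 [00000]: clauses=TTTFF -> 0
  row 1 [00001]: clauses=TFTFT -> 0
  row 2 [00010]: clauses=TTTTT -> 1
  row 3 [00011]: clauses=TFTTT -> 0
  row 4 [00100]: clauses=TTTTT -> 1
  row 5 [00101]: clauses=TTTTT -> 1
  row 6 [00110]: clauses=TTTTT -> 1
  row 7 [00111]: clauses=TTTTT -> 1
  row 8 [01000]: clauses=TTTFF -> 0
  row 9 [01001]: clauses=TFTFT -> 0
  row 10 [01010]: clauses=TTTTT -> 1
  row 11 [01011]: clauses=TFTTT -> 0
  row 12 [01100]: clauses=TTTTT -> 1
  row 13 [01101]: clauses=TTTTT -> 1
  row 14 [01110]: clauses=TTTTT -> 1
  row 15 [01111]: clauses=TTTTT -> 1
  row 16 [10000]: clauses=FTTFF -> 0
  row 17 [10001]: clauses=FTTFT -> 0
  row 18 [10010]: clauses=FTTTT -> 0
  row 19 [10011]: clauses=FTTTT -> 0
  row 20 [10100]: clauses=FTFTT -> 0
  row 21 [10101]: clauses=FTFTT -> 0
  row 22 [10110]: clauses=FTFTT -> 0
  row 23 [10111]: clauses=FTFTT -> 0
  row 24 [11000]: clauses=FTTFF -> 0
  row 25 [11001]: clauses=FTTFT -> 0
  row 26 [11010]: clauses=FTTTT -> 0
  row 27 [11011]: clauses=FTTTT -> 0
  row 28 [11100]: clauses=FTTTT -> 0
  row 29 [11101]: clauses=FTTTT -> 0
  row 30 [11110]: clauses=FTTTT -> 0
  row 31 [11111]: clauses=FTTTT -> 0
Full result column, 8 rows per line (x1,x2 fixed per line; x3,x4,x5 runs 000..111 left to right):
  rows 0-7 [x1,x2=00]: 00101111  (ones: 5)
  rows 8-15 [x1,x2=01]: 00101111  (ones: 5)
  rows 16-23 [x1,x2=10]: 00000000  (ones: 0)
  rows 24-31 [x1,x2=11]: 00000000  (ones: 0)
Satisfying assignments = 5+5+0+0 = 10

10


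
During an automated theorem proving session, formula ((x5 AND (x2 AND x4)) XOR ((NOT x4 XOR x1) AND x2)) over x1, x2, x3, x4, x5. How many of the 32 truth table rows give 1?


Formula: ((x5 AND (x2 AND x4)) XOR ((NOT x4 XOR x1) AND x2)) over 5 vars (32 rows)
Evaluate each row (x1, x2, x3, x4, x5 as bits, MSB first):
  row 0 [00000]: ((0 AND (0 AND 0)) XOR ((NOT 0 XOR 0) AND 0)) -> 0
  row 1 [00001]: ((1 AND (0 AND 0)) XOR ((NOT 0 XOR 0) AND 0)) -> 0
  row 2 [00010]: ((0 AND (0 AND 1)) XOR ((NOT 1 XOR 0) AND 0)) -> 0
  row 3 [00011]: ((1 AND (0 AND 1)) XOR ((NOT 1 XOR 0) AND 0)) -> 0
  row 4 [00100]: ((0 AND (0 AND 0)) XOR ((NOT 0 XOR 0) AND 0)) -> 0
  row 5 [00101]: ((1 AND (0 AND 0)) XOR ((NOT 0 XOR 0) AND 0)) -> 0
  row 6 [00110]: ((0 AND (0 AND 1)) XOR ((NOT 1 XOR 0) AND 0)) -> 0
  row 7 [00111]: ((1 AND (0 AND 1)) XOR ((NOT 1 XOR 0) AND 0)) -> 0
  row 8 [01000]: ((0 AND (1 AND 0)) XOR ((NOT 0 XOR 0) AND 1)) -> 1
  row 9 [01001]: ((1 AND (1 AND 0)) XOR ((NOT 0 XOR 0) AND 1)) -> 1
  row 10 [01010]: ((0 AND (1 AND 1)) XOR ((NOT 1 XOR 0) AND 1)) -> 0
  row 11 [01011]: ((1 AND (1 AND 1)) XOR ((NOT 1 XOR 0) AND 1)) -> 1
  row 12 [01100]: ((0 AND (1 AND 0)) XOR ((NOT 0 XOR 0) AND 1)) -> 1
  row 13 [01101]: ((1 AND (1 AND 0)) XOR ((NOT 0 XOR 0) AND 1)) -> 1
  row 14 [01110]: ((0 AND (1 AND 1)) XOR ((NOT 1 XOR 0) AND 1)) -> 0
  row 15 [01111]: ((1 AND (1 AND 1)) XOR ((NOT 1 XOR 0) AND 1)) -> 1
  row 16 [10000]: ((0 AND (0 AND 0)) XOR ((NOT 0 XOR 1) AND 0)) -> 0
  row 17 [10001]: ((1 AND (0 AND 0)) XOR ((NOT 0 XOR 1) AND 0)) -> 0
  row 18 [10010]: ((0 AND (0 AND 1)) XOR ((NOT 1 XOR 1) AND 0)) -> 0
  row 19 [10011]: ((1 AND (0 AND 1)) XOR ((NOT 1 XOR 1) AND 0)) -> 0
  row 20 [10100]: ((0 AND (0 AND 0)) XOR ((NOT 0 XOR 1) AND 0)) -> 0
  row 21 [10101]: ((1 AND (0 AND 0)) XOR ((NOT 0 XOR 1) AND 0)) -> 0
  row 22 [10110]: ((0 AND (0 AND 1)) XOR ((NOT 1 XOR 1) AND 0)) -> 0
  row 23 [10111]: ((1 AND (0 AND 1)) XOR ((NOT 1 XOR 1) AND 0)) -> 0
  row 24 [11000]: ((0 AND (1 AND 0)) XOR ((NOT 0 XOR 1) AND 1)) -> 0
  row 25 [11001]: ((1 AND (1 AND 0)) XOR ((NOT 0 XOR 1) AND 1)) -> 0
  row 26 [11010]: ((0 AND (1 AND 1)) XOR ((NOT 1 XOR 1) AND 1)) -> 1
  row 27 [11011]: ((1 AND (1 AND 1)) XOR ((NOT 1 XOR 1) AND 1)) -> 0
  row 28 [11100]: ((0 AND (1 AND 0)) XOR ((NOT 0 XOR 1) AND 1)) -> 0
  row 29 [11101]: ((1 AND (1 AND 0)) XOR ((NOT 0 XOR 1) AND 1)) -> 0
  row 30 [11110]: ((0 AND (1 AND 1)) XOR ((NOT 1 XOR 1) AND 1)) -> 1
  row 31 [11111]: ((1 AND (1 AND 1)) XOR ((NOT 1 XOR 1) AND 1)) -> 0
Full result column, 8 rows per line (x1,x2 fixed per line; x3,x4,x5 runs 000..111 left to right):
  rows 0-7 [x1,x2=00]: 00000000  (ones: 0)
  rows 8-15 [x1,x2=01]: 11011101  (ones: 6)
  rows 16-23 [x1,x2=10]: 00000000  (ones: 0)
  rows 24-31 [x1,x2=11]: 00100010  (ones: 2)
Count of 1-rows = 0+6+0+2 = 8

8


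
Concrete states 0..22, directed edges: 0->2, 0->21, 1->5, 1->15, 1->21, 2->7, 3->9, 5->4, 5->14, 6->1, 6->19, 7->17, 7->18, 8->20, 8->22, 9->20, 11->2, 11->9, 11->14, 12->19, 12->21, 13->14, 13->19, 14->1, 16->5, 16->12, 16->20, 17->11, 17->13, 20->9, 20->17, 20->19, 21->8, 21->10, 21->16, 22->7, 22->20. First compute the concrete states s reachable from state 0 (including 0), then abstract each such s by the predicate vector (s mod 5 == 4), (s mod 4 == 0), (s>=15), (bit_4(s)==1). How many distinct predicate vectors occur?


BFS from 0:
Concrete reachable: {0, 1, 2, 4, 5, 7, 8, 9, 10, 11, 12, 13, 14, 15, 16, 17, 18, 19, 20, 21, 22}
Abstract via predicates (s mod 5 == 4), (s mod 4 == 0), (s>=15), (bit_4(s)==1):
  (0,0,0,0) <- {1, 2, 5, 7, 10, 11, 13}
  (0,0,1,0) <- {15}
  (0,0,1,1) <- {17, 18, 21, 22}
  (0,1,0,0) <- {0, 8, 12}
  (0,1,1,1) <- {16, 20}
  (1,0,0,0) <- {9, 14}
  (1,0,1,1) <- {19}
  (1,1,0,0) <- {4}
Distinct abstract states = 8

8


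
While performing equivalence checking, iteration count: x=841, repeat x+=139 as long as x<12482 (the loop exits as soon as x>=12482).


Step 1: x goes from 841 toward 12482 by 139; the body runs while x<12482, so iterations = ceil((bound-start)/step)
Step 2: Distance=11641
Step 3: ceil(11641/139)=84

84


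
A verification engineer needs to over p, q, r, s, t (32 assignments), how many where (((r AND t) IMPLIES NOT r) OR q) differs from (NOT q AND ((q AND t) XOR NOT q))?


F1 = (((r AND t) IMPLIES NOT r) OR q)
F2 = (NOT q AND ((q AND t) XOR NOT q))
Evaluate both on each of 32 rows (bits = p,q,r,s,t):
  row 0 [00000]: F1=1 F2=1 -> 0
  row 1 [00001]: F1=1 F2=1 -> 0
  row 2 [00010]: F1=1 F2=1 -> 0
  row 3 [00011]: F1=1 F2=1 -> 0
  row 4 [00100]: F1=1 F2=1 -> 0
  row 5 [00101]: F1=0 F2=1 (differ) -> 1
  row 6 [00110]: F1=1 F2=1 -> 0
  row 7 [00111]: F1=0 F2=1 (differ) -> 1
  row 8 [01000]: F1=1 F2=0 (differ) -> 1
  row 9 [01001]: F1=1 F2=0 (differ) -> 1
  row 10 [01010]: F1=1 F2=0 (differ) -> 1
  row 11 [01011]: F1=1 F2=0 (differ) -> 1
  row 12 [01100]: F1=1 F2=0 (differ) -> 1
  row 13 [01101]: F1=1 F2=0 (differ) -> 1
  row 14 [01110]: F1=1 F2=0 (differ) -> 1
  row 15 [01111]: F1=1 F2=0 (differ) -> 1
  row 16 [10000]: F1=1 F2=1 -> 0
  row 17 [10001]: F1=1 F2=1 -> 0
  row 18 [10010]: F1=1 F2=1 -> 0
  row 19 [10011]: F1=1 F2=1 -> 0
  row 20 [10100]: F1=1 F2=1 -> 0
  row 21 [10101]: F1=0 F2=1 (differ) -> 1
  row 22 [10110]: F1=1 F2=1 -> 0
  row 23 [10111]: F1=0 F2=1 (differ) -> 1
  row 24 [11000]: F1=1 F2=0 (differ) -> 1
  row 25 [11001]: F1=1 F2=0 (differ) -> 1
  row 26 [11010]: F1=1 F2=0 (differ) -> 1
  row 27 [11011]: F1=1 F2=0 (differ) -> 1
  row 28 [11100]: F1=1 F2=0 (differ) -> 1
  row 29 [11101]: F1=1 F2=0 (differ) -> 1
  row 30 [11110]: F1=1 F2=0 (differ) -> 1
  row 31 [11111]: F1=1 F2=0 (differ) -> 1
Full result column, 8 rows per line (p,q fixed per line; r,s,t runs 000..111 left to right):
  rows 0-7 [p,q=00]: 00000101  (ones: 2)
  rows 8-15 [p,q=01]: 11111111  (ones: 8)
  rows 16-23 [p,q=10]: 00000101  (ones: 2)
  rows 24-31 [p,q=11]: 11111111  (ones: 8)
Disagreements = 2+8+2+8 = 20

20


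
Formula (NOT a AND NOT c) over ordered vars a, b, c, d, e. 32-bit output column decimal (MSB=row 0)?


Formula: (NOT a AND NOT c) over a, b, c, d, e (32 rows)
Evaluate each row (bits = a,b,c,d,e, MSB first):
  row 0 [00000]: (NOT 0 AND NOT 0) -> 1
  row 1 [00001]: (NOT 0 AND NOT 0) -> 1
  row 2 [00010]: (NOT 0 AND NOT 0) -> 1
  row 3 [00011]: (NOT 0 AND NOT 0) -> 1
  row 4 [00100]: (NOT 0 AND NOT 1) -> 0
  row 5 [00101]: (NOT 0 AND NOT 1) -> 0
  row 6 [00110]: (NOT 0 AND NOT 1) -> 0
  row 7 [00111]: (NOT 0 AND NOT 1) -> 0
  row 8 [01000]: (NOT 0 AND NOT 0) -> 1
  row 9 [01001]: (NOT 0 AND NOT 0) -> 1
  row 10 [01010]: (NOT 0 AND NOT 0) -> 1
  row 11 [01011]: (NOT 0 AND NOT 0) -> 1
  row 12 [01100]: (NOT 0 AND NOT 1) -> 0
  row 13 [01101]: (NOT 0 AND NOT 1) -> 0
  row 14 [01110]: (NOT 0 AND NOT 1) -> 0
  row 15 [01111]: (NOT 0 AND NOT 1) -> 0
  row 16 [10000]: (NOT 1 AND NOT 0) -> 0
  row 17 [10001]: (NOT 1 AND NOT 0) -> 0
  row 18 [10010]: (NOT 1 AND NOT 0) -> 0
  row 19 [10011]: (NOT 1 AND NOT 0) -> 0
  row 20 [10100]: (NOT 1 AND NOT 1) -> 0
  row 21 [10101]: (NOT 1 AND NOT 1) -> 0
  row 22 [10110]: (NOT 1 AND NOT 1) -> 0
  row 23 [10111]: (NOT 1 AND NOT 1) -> 0
  row 24 [11000]: (NOT 1 AND NOT 0) -> 0
  row 25 [11001]: (NOT 1 AND NOT 0) -> 0
  row 26 [11010]: (NOT 1 AND NOT 0) -> 0
  row 27 [11011]: (NOT 1 AND NOT 0) -> 0
  row 28 [11100]: (NOT 1 AND NOT 1) -> 0
  row 29 [11101]: (NOT 1 AND NOT 1) -> 0
  row 30 [11110]: (NOT 1 AND NOT 1) -> 0
  row 31 [11111]: (NOT 1 AND NOT 1) -> 0
Full result column, 4 rows per line (a,b,c fixed per line; d,e runs 00..11 left to right):
  rows 0-3 [a,b,c=000]: 1111  = hex F
  rows 4-7 [a,b,c=001]: 0000  = hex 0
  rows 8-11 [a,b,c=010]: 1111  = hex F
  rows 12-15 [a,b,c=011]: 0000  = hex 0
  rows 16-19 [a,b,c=100]: 0000  = hex 0
  rows 20-23 [a,b,c=101]: 0000  = hex 0
  rows 24-27 [a,b,c=110]: 0000  = hex 0
  rows 28-31 [a,b,c=111]: 0000  = hex 0
Output column (row 0 .. row 31) = 11110000111100000000000000000000
Output column grouped in 4s = 1111 0000 1111 0000 0000 0000 0000 0000 = 0xF0F00000
Convert to decimal digit by digit (value = value*16 + digit):
  F -> 15
  15*16 + 0 = 240
  240*16 + 15 (F) = 3855
  3855*16 + 0 = 61680
  61680*16 + 0 = 986880
  986880*16 + 0 = 15790080
  15790080*16 + 0 = 252641280
  252641280*16 + 0 = 4042260480
Decimal = 4042260480

4042260480


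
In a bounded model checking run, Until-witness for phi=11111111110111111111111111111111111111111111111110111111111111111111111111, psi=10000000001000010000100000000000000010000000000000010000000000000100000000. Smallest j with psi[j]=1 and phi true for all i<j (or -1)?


(phi U psi) at 0: need smallest j with psi[j]=1 and phi[i]=1 for all i in [0,j).
Scan from step 0:
  step 0: psi=1 and phi held for [0,0) -> witness found
Witness step = 0

0


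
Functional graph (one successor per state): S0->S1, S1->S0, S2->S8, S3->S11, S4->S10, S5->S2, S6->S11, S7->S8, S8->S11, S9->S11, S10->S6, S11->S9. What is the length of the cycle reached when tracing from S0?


Trace from S0 until a state repeats:
  S0 -> S1 -> S0
S0 first seen at step 0, revisited at step 2.
Cycle length = 2 - 0 = 2

2


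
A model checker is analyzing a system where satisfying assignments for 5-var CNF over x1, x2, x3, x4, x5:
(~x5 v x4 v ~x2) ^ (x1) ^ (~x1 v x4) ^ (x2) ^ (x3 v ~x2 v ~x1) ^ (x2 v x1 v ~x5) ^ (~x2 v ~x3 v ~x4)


CNF with 7 clauses over 5 vars (32 assignments).
An assignment satisfies CNF iff every clause has >=1 true literal.
Check each row (bits = x1,x2,x3,x4,x5; clause T/F shown):
  row 0 [00000]: clauses=TFTFTTT -> 0
  row 1 [00001]: clauses=TFTFTFT -> 0
  row 2 [00010]: clauses=TFTFTTT -> 0
  row 3 [00011]: clauses=TFTFTFT -> 0
  row 4 [00100]: clauses=TFTFTTT -> 0
  row 5 [00101]: clauses=TFTFTFT -> 0
  row 6 [00110]: clauses=TFTFTTT -> 0
  row 7 [00111]: clauses=TFTFTFT -> 0
  row 8 [01000]: clauses=TFTTTTT -> 0
  row 9 [01001]: clauses=FFTTTTT -> 0
  row 10 [01010]: clauses=TFTTTTT -> 0
  row 11 [01011]: clauses=TFTTTTT -> 0
  row 12 [01100]: clauses=TFTTTTT -> 0
  row 13 [01101]: clauses=FFTTTTT -> 0
  row 14 [01110]: clauses=TFTTTTF -> 0
  row 15 [01111]: clauses=TFTTTTF -> 0
  row 16 [10000]: clauses=TTFFTTT -> 0
  row 17 [10001]: clauses=TTFFTTT -> 0
  row 18 [10010]: clauses=TTTFTTT -> 0
  row 19 [10011]: clauses=TTTFTTT -> 0
  row 20 [10100]: clauses=TTFFTTT -> 0
  row 21 [10101]: clauses=TTFFTTT -> 0
  row 22 [10110]: clauses=TTTFTTT -> 0
  row 23 [10111]: clauses=TTTFTTT -> 0
  row 24 [11000]: clauses=TTFTFTT -> 0
  row 25 [11001]: clauses=FTFTFTT -> 0
  row 26 [11010]: clauses=TTTTFTT -> 0
  row 27 [11011]: clauses=TTTTFTT -> 0
  row 28 [11100]: clauses=TTFTTTT -> 0
  row 29 [11101]: clauses=FTFTTTT -> 0
  row 30 [11110]: clauses=TTTTTTF -> 0
  row 31 [11111]: clauses=TTTTTTF -> 0
Full result column, 8 rows per line (x1,x2 fixed per line; x3,x4,x5 runs 000..111 left to right):
  rows 0-7 [x1,x2=00]: 00000000  (ones: 0)
  rows 8-15 [x1,x2=01]: 00000000  (ones: 0)
  rows 16-23 [x1,x2=10]: 00000000  (ones: 0)
  rows 24-31 [x1,x2=11]: 00000000  (ones: 0)
Satisfying assignments = 0+0+0+0 = 0

0


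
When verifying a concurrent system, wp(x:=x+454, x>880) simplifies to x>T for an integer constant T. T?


Formula: wp(x:=E, P) = P[E/x] (substitute E for x in postcondition)
Step 1: Postcondition: x>880
Step 2: Substitute x+454 for x: x+454>880
Step 3: Solve for x: x > 880-454 = 426

426


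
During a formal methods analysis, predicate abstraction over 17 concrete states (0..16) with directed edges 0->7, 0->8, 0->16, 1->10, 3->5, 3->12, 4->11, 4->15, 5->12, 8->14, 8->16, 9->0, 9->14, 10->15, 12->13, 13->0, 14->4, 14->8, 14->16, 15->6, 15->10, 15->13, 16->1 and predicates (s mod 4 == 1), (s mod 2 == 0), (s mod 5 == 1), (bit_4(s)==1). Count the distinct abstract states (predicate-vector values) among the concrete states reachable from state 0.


BFS from 0:
Concrete reachable: {0, 1, 4, 6, 7, 8, 10, 11, 13, 14, 15, 16}
Abstract via predicates (s mod 4 == 1), (s mod 2 == 0), (s mod 5 == 1), (bit_4(s)==1):
  (0,0,0,0) <- {7, 15}
  (0,0,1,0) <- {11}
  (0,1,0,0) <- {0, 4, 8, 10, 14}
  (0,1,1,0) <- {6}
  (0,1,1,1) <- {16}
  (1,0,0,0) <- {13}
  (1,0,1,0) <- {1}
Distinct abstract states = 7

7


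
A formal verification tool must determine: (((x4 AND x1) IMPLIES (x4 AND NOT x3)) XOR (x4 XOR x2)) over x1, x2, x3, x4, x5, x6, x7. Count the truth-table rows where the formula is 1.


Formula: (((x4 AND x1) IMPLIES (x4 AND NOT x3)) XOR (x4 XOR x2)) over 7 vars (128 rows)
Evaluate each row (x1, x2, x3, x4, x5, x6, x7 as bits, MSB first):
  row 0 [0000000]: (((0 AND 0) IMPLIES (0 AND NOT 0)) XOR (0 XOR 0)) -> 1
  row 1 [0000001]: (((0 AND 0) IMPLIES (0 AND NOT 0)) XOR (0 XOR 0)) -> 1
  row 2 [0000010]: (((0 AND 0) IMPLIES (0 AND NOT 0)) XOR (0 XOR 0)) -> 1
  row 3 [0000011]: (((0 AND 0) IMPLIES (0 AND NOT 0)) XOR (0 XOR 0)) -> 1
  row 4 [0000100]: (((0 AND 0) IMPLIES (0 AND NOT 0)) XOR (0 XOR 0)) -> 1
  (every remaining row is evaluated the same way; all 128 results are listed next)
Full result column, 8 rows per line (x1,x2,x3,x4 fixed per line; x5,x6,x7 runs 000..111 left to right):
  rows 0-7 [x1,x2,x3,x4=0000]: 11111111  (ones: 8)
  rows 8-15 [x1,x2,x3,x4=0001]: 00000000  (ones: 0)
  rows 16-23 [x1,x2,x3,x4=0010]: 11111111  (ones: 8)
  rows 24-31 [x1,x2,x3,x4=0011]: 00000000  (ones: 0)
  rows 32-39 [x1,x2,x3,x4=0100]: 00000000  (ones: 0)
  rows 40-47 [x1,x2,x3,x4=0101]: 11111111  (ones: 8)
  rows 48-55 [x1,x2,x3,x4=0110]: 00000000  (ones: 0)
  rows 56-63 [x1,x2,x3,x4=0111]: 11111111  (ones: 8)
  rows 64-71 [x1,x2,x3,x4=1000]: 11111111  (ones: 8)
  rows 72-79 [x1,x2,x3,x4=1001]: 00000000  (ones: 0)
  rows 80-87 [x1,x2,x3,x4=1010]: 11111111  (ones: 8)
  rows 88-95 [x1,x2,x3,x4=1011]: 11111111  (ones: 8)
  rows 96-103 [x1,x2,x3,x4=1100]: 00000000  (ones: 0)
  rows 104-111 [x1,x2,x3,x4=1101]: 11111111  (ones: 8)
  rows 112-119 [x1,x2,x3,x4=1110]: 00000000  (ones: 0)
  rows 120-127 [x1,x2,x3,x4=1111]: 00000000  (ones: 0)
Count of 1-rows = 8+0+8+0+0+8+0+8+8+0+8+8+0+8+0+0 = 64

64
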